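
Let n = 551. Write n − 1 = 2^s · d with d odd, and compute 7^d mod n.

49

551 − 1 = 550 = 2^1 · 275, so d = 275.
7^1 ≡ 7 (mod 551)
7^2 ≡ 7^2 = 49 ≡ 49 (mod 551)
7^4 ≡ 49^2 = 2401 ≡ 197 (mod 551)
7^8 ≡ 197^2 = 38809 ≡ 239 (mod 551)
7^16 ≡ 239^2 = 57121 ≡ 368 (mod 551)
7^32 ≡ 368^2 = 135424 ≡ 429 (mod 551)
7^64 ≡ 429^2 = 184041 ≡ 7 (mod 551)
7^128 ≡ 7^2 = 49 ≡ 49 (mod 551)
7^256 ≡ 49^2 = 2401 ≡ 197 (mod 551)
275 = 256 + 16 + 2 + 1 in binary powers of 2.
So 7^275 ≡ 197 · 368 · 49 · 7 ≡ 49 (mod 551).
Squaring chain: 49; never reaches −1, so base 7 is a Miller–Rabin witness that 551 is composite.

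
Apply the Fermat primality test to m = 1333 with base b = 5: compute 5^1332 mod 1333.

838

5^1 ≡ 5 (mod 1333)
5^2 ≡ 5^2 = 25 ≡ 25 (mod 1333)
5^4 ≡ 25^2 = 625 ≡ 625 (mod 1333)
5^8 ≡ 625^2 = 390625 ≡ 56 (mod 1333)
5^16 ≡ 56^2 = 3136 ≡ 470 (mod 1333)
5^32 ≡ 470^2 = 220900 ≡ 955 (mod 1333)
5^64 ≡ 955^2 = 912025 ≡ 253 (mod 1333)
5^128 ≡ 253^2 = 64009 ≡ 25 (mod 1333)
5^256 ≡ 25^2 = 625 ≡ 625 (mod 1333)
5^512 ≡ 625^2 = 390625 ≡ 56 (mod 1333)
5^1024 ≡ 56^2 = 3136 ≡ 470 (mod 1333)
1332 = 1024 + 256 + 32 + 16 + 4 in binary powers of 2.
So 5^1332 ≡ 470 · 625 · 955 · 470 · 625 ≡ 838 (mod 1333).
Since 838 ≠ 1, base 5 is a Fermat witness: 1333 is composite.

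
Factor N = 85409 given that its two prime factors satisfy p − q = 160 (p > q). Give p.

Since p = q + 160, we have 85409 = q(q + 160), so q² + 160q − 85409 = 0.
Discriminant: 160² + 4·85409 = 25600 + 341636 = 367236; √367236 = 606.
q = (−160 + 606)/2 = 223, and p = q + 160 = 383.
Check: 223 · 383 = 85409.

383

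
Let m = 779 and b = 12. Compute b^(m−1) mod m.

121

12^1 ≡ 12 (mod 779)
12^2 ≡ 12^2 = 144 ≡ 144 (mod 779)
12^4 ≡ 144^2 = 20736 ≡ 482 (mod 779)
12^8 ≡ 482^2 = 232324 ≡ 182 (mod 779)
12^16 ≡ 182^2 = 33124 ≡ 406 (mod 779)
12^32 ≡ 406^2 = 164836 ≡ 467 (mod 779)
12^64 ≡ 467^2 = 218089 ≡ 748 (mod 779)
12^128 ≡ 748^2 = 559504 ≡ 182 (mod 779)
12^256 ≡ 182^2 = 33124 ≡ 406 (mod 779)
12^512 ≡ 406^2 = 164836 ≡ 467 (mod 779)
778 = 512 + 256 + 8 + 2 in binary powers of 2.
So 12^778 ≡ 467 · 406 · 182 · 144 ≡ 121 (mod 779).
Since 121 ≠ 1, base 12 is a Fermat witness: 779 is composite.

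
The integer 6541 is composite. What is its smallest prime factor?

31

6541 is odd.
Digit sum 16, not divisible by 3.
Ends in 1: not divisible by 5.
7: 6541 = 7·934 + 3
11: 6541 = 11·594 + 7
13: 6541 = 13·503 + 2
17: 6541 = 17·384 + 13
19: 6541 = 19·344 + 5
23: 6541 = 23·284 + 9
29: 6541 = 29·225 + 16
31: 6541 = 31·211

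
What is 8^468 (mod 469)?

442

8^1 ≡ 8 (mod 469)
8^2 ≡ 8^2 = 64 ≡ 64 (mod 469)
8^4 ≡ 64^2 = 4096 ≡ 344 (mod 469)
8^8 ≡ 344^2 = 118336 ≡ 148 (mod 469)
8^16 ≡ 148^2 = 21904 ≡ 330 (mod 469)
8^32 ≡ 330^2 = 108900 ≡ 92 (mod 469)
8^64 ≡ 92^2 = 8464 ≡ 22 (mod 469)
8^128 ≡ 22^2 = 484 ≡ 15 (mod 469)
8^256 ≡ 15^2 = 225 ≡ 225 (mod 469)
468 = 256 + 128 + 64 + 16 + 4 in binary powers of 2.
So 8^468 ≡ 225 · 15 · 22 · 330 · 344 ≡ 442 (mod 469).
Since 442 ≠ 1, base 8 is a Fermat witness: 469 is composite.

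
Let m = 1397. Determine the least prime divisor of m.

11

1397 is odd.
Digit sum 20, not divisible by 3.
Ends in 7: not divisible by 5.
7: 1397 = 7·199 + 4
11: 1397 = 11·127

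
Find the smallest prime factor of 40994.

40994 is even: 2 divides it.

2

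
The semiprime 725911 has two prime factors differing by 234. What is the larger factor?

977

Since p = q + 234, we have 725911 = q(q + 234), so q² + 234q − 725911 = 0.
Discriminant: 234² + 4·725911 = 54756 + 2903644 = 2958400; √2958400 = 1720.
q = (−234 + 1720)/2 = 743, and p = q + 234 = 977.
Check: 743 · 977 = 725911.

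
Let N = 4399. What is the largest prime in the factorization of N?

4399 = 53 · 83
83 is prime.
So 4399 = 53 · 83; the largest prime factor is 83.

83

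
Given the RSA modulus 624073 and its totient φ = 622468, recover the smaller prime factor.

φ(n) = (p−1)(q−1) = n − (p+q) + 1, so p + q = 624073 − 622468 + 1 = 1606.
p and q are the roots of t² − 1606t + 624073 = 0.
Discriminant: 1606² − 4·624073 = 2579236 − 2496292 = 82944; √82944 = 288.
q = (1606 − 288)/2 = 659, p = (1606 + 288)/2 = 947.
Check: 659 · 947 = 624073.

659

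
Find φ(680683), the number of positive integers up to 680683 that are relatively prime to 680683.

656328

Factor: 680683 = 59 · 83 · 139.
φ(680683) = (59−1) · (83−1) · (139−1) = 58 · 82 · 138 = 656328.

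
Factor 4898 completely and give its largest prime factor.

4898 = 2 · 2449
2449 = 31 · 79
79 is prime.
So 4898 = 2 · 31 · 79; the largest prime factor is 79.

79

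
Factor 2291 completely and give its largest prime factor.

2291 = 29 · 79
79 is prime.
So 2291 = 29 · 79; the largest prime factor is 79.

79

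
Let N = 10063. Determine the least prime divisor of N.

10063 is odd.
Digit sum 10, not divisible by 3.
Ends in 3: not divisible by 5.
7: 10063 = 7·1437 + 4
11: 10063 = 11·914 + 9
13: 10063 = 13·774 + 1
17: 10063 = 17·591 + 16
19: 10063 = 19·529 + 12
23: 10063 = 23·437 + 12
29: 10063 = 29·347

29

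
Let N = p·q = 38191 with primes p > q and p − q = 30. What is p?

211

Since p = q + 30, we have 38191 = q(q + 30), so q² + 30q − 38191 = 0.
Discriminant: 30² + 4·38191 = 900 + 152764 = 153664; √153664 = 392.
q = (−30 + 392)/2 = 181, and p = q + 30 = 211.
Check: 181 · 211 = 38191.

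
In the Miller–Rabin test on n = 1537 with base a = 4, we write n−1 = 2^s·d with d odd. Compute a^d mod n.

64

1537 − 1 = 1536 = 2^9 · 3, so d = 3.
4^1 ≡ 4 (mod 1537)
4^2 ≡ 4^2 = 16 ≡ 16 (mod 1537)
3 = 2 + 1 in binary powers of 2.
So 4^3 ≡ 16 · 4 ≡ 64 (mod 1537).
Squaring chain: 64 → 1022 → 861 → 487 → 471 → 513 → 342 → 152 → 49; never reaches −1, so base 4 is a Miller–Rabin witness that 1537 is composite.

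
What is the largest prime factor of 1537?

1537 = 29 · 53
53 is prime.
So 1537 = 29 · 53; the largest prime factor is 53.

53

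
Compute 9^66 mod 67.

1

9^1 ≡ 9 (mod 67)
9^2 ≡ 9^2 = 81 ≡ 14 (mod 67)
9^4 ≡ 14^2 = 196 ≡ 62 (mod 67)
9^8 ≡ 62^2 = 3844 ≡ 25 (mod 67)
9^16 ≡ 25^2 = 625 ≡ 22 (mod 67)
9^32 ≡ 22^2 = 484 ≡ 15 (mod 67)
9^64 ≡ 15^2 = 225 ≡ 24 (mod 67)
66 = 64 + 2 in binary powers of 2.
So 9^66 ≡ 24 · 14 ≡ 1 (mod 67).
Since the result is 1, base 9 gives no evidence that 67 is composite.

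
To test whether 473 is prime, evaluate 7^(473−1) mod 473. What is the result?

7^1 ≡ 7 (mod 473)
7^2 ≡ 7^2 = 49 ≡ 49 (mod 473)
7^4 ≡ 49^2 = 2401 ≡ 36 (mod 473)
7^8 ≡ 36^2 = 1296 ≡ 350 (mod 473)
7^16 ≡ 350^2 = 122500 ≡ 466 (mod 473)
7^32 ≡ 466^2 = 217156 ≡ 49 (mod 473)
7^64 ≡ 49^2 = 2401 ≡ 36 (mod 473)
7^128 ≡ 36^2 = 1296 ≡ 350 (mod 473)
7^256 ≡ 350^2 = 122500 ≡ 466 (mod 473)
472 = 256 + 128 + 64 + 16 + 8 in binary powers of 2.
So 7^472 ≡ 466 · 350 · 36 · 466 · 350 ≡ 423 (mod 473).
Since 423 ≠ 1, base 7 is a Fermat witness: 473 is composite.

423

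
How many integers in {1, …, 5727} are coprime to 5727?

3608

Factor: 5727 = 3 · 23 · 83.
φ(5727) = (3−1) · (23−1) · (83−1) = 2 · 22 · 82 = 3608.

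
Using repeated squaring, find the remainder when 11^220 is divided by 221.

11^1 ≡ 11 (mod 221)
11^2 ≡ 11^2 = 121 ≡ 121 (mod 221)
11^4 ≡ 121^2 = 14641 ≡ 55 (mod 221)
11^8 ≡ 55^2 = 3025 ≡ 152 (mod 221)
11^16 ≡ 152^2 = 23104 ≡ 120 (mod 221)
11^32 ≡ 120^2 = 14400 ≡ 35 (mod 221)
11^64 ≡ 35^2 = 1225 ≡ 120 (mod 221)
11^128 ≡ 120^2 = 14400 ≡ 35 (mod 221)
220 = 128 + 64 + 16 + 8 + 4 in binary powers of 2.
So 11^220 ≡ 35 · 120 · 120 · 152 · 55 ≡ 81 (mod 221).
Since 81 ≠ 1, base 11 is a Fermat witness: 221 is composite.

81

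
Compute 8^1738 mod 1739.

8^1 ≡ 8 (mod 1739)
8^2 ≡ 8^2 = 64 ≡ 64 (mod 1739)
8^4 ≡ 64^2 = 4096 ≡ 618 (mod 1739)
8^8 ≡ 618^2 = 381924 ≡ 1083 (mod 1739)
8^16 ≡ 1083^2 = 1172889 ≡ 803 (mod 1739)
8^32 ≡ 803^2 = 644809 ≡ 1379 (mod 1739)
8^64 ≡ 1379^2 = 1901641 ≡ 914 (mod 1739)
8^128 ≡ 914^2 = 835396 ≡ 676 (mod 1739)
8^256 ≡ 676^2 = 456976 ≡ 1358 (mod 1739)
8^512 ≡ 1358^2 = 1844164 ≡ 824 (mod 1739)
8^1024 ≡ 824^2 = 678976 ≡ 766 (mod 1739)
1738 = 1024 + 512 + 128 + 64 + 8 + 2 in binary powers of 2.
So 8^1738 ≡ 766 · 824 · 676 · 914 · 1083 · 64 ≡ 159 (mod 1739).
Since 159 ≠ 1, base 8 is a Fermat witness: 1739 is composite.

159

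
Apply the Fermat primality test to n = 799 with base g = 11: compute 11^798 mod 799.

332

11^1 ≡ 11 (mod 799)
11^2 ≡ 11^2 = 121 ≡ 121 (mod 799)
11^4 ≡ 121^2 = 14641 ≡ 259 (mod 799)
11^8 ≡ 259^2 = 67081 ≡ 764 (mod 799)
11^16 ≡ 764^2 = 583696 ≡ 426 (mod 799)
11^32 ≡ 426^2 = 181476 ≡ 103 (mod 799)
11^64 ≡ 103^2 = 10609 ≡ 222 (mod 799)
11^128 ≡ 222^2 = 49284 ≡ 545 (mod 799)
11^256 ≡ 545^2 = 297025 ≡ 596 (mod 799)
11^512 ≡ 596^2 = 355216 ≡ 460 (mod 799)
798 = 512 + 256 + 16 + 8 + 4 + 2 in binary powers of 2.
So 11^798 ≡ 460 · 596 · 426 · 764 · 259 · 121 ≡ 332 (mod 799).
Since 332 ≠ 1, base 11 is a Fermat witness: 799 is composite.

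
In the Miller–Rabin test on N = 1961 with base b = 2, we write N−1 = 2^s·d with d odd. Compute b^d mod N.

1874

1961 − 1 = 1960 = 2^3 · 245, so d = 245.
2^1 ≡ 2 (mod 1961)
2^2 ≡ 2^2 = 4 ≡ 4 (mod 1961)
2^4 ≡ 4^2 = 16 ≡ 16 (mod 1961)
2^8 ≡ 16^2 = 256 ≡ 256 (mod 1961)
2^16 ≡ 256^2 = 65536 ≡ 823 (mod 1961)
2^32 ≡ 823^2 = 677329 ≡ 784 (mod 1961)
2^64 ≡ 784^2 = 614656 ≡ 863 (mod 1961)
2^128 ≡ 863^2 = 744769 ≡ 1550 (mod 1961)
245 = 128 + 64 + 32 + 16 + 4 + 1 in binary powers of 2.
So 2^245 ≡ 1550 · 863 · 784 · 823 · 16 · 2 ≡ 1874 (mod 1961).
Squaring chain: 1874 → 1686 → 1107; never reaches −1, so base 2 is a Miller–Rabin witness that 1961 is composite.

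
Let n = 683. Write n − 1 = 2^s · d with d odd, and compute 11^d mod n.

682

683 − 1 = 682 = 2^1 · 341, so d = 341.
11^1 ≡ 11 (mod 683)
11^2 ≡ 11^2 = 121 ≡ 121 (mod 683)
11^4 ≡ 121^2 = 14641 ≡ 298 (mod 683)
11^8 ≡ 298^2 = 88804 ≡ 14 (mod 683)
11^16 ≡ 14^2 = 196 ≡ 196 (mod 683)
11^32 ≡ 196^2 = 38416 ≡ 168 (mod 683)
11^64 ≡ 168^2 = 28224 ≡ 221 (mod 683)
11^128 ≡ 221^2 = 48841 ≡ 348 (mod 683)
11^256 ≡ 348^2 = 121104 ≡ 213 (mod 683)
341 = 256 + 64 + 16 + 4 + 1 in binary powers of 2.
So 11^341 ≡ 213 · 221 · 196 · 298 · 11 ≡ 682 (mod 683).
Since 11^d ≡ 682 (mod 683), base 11 does not prove 683 composite.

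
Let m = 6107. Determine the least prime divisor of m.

31

6107 is odd.
Digit sum 14, not divisible by 3.
Ends in 7: not divisible by 5.
7: 6107 = 7·872 + 3
11: 6107 = 11·555 + 2
13: 6107 = 13·469 + 10
17: 6107 = 17·359 + 4
19: 6107 = 19·321 + 8
23: 6107 = 23·265 + 12
29: 6107 = 29·210 + 17
31: 6107 = 31·197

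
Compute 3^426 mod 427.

302

3^1 ≡ 3 (mod 427)
3^2 ≡ 3^2 = 9 ≡ 9 (mod 427)
3^4 ≡ 9^2 = 81 ≡ 81 (mod 427)
3^8 ≡ 81^2 = 6561 ≡ 156 (mod 427)
3^16 ≡ 156^2 = 24336 ≡ 424 (mod 427)
3^32 ≡ 424^2 = 179776 ≡ 9 (mod 427)
3^64 ≡ 9^2 = 81 ≡ 81 (mod 427)
3^128 ≡ 81^2 = 6561 ≡ 156 (mod 427)
3^256 ≡ 156^2 = 24336 ≡ 424 (mod 427)
426 = 256 + 128 + 32 + 8 + 2 in binary powers of 2.
So 3^426 ≡ 424 · 156 · 9 · 156 · 9 ≡ 302 (mod 427).
Since 302 ≠ 1, base 3 is a Fermat witness: 427 is composite.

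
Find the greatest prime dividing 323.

19

323 = 17 · 19
19 is prime.
So 323 = 17 · 19; the largest prime factor is 19.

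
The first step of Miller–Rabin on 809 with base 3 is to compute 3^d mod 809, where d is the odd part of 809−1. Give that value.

809 − 1 = 808 = 2^3 · 101, so d = 101.
3^1 ≡ 3 (mod 809)
3^2 ≡ 3^2 = 9 ≡ 9 (mod 809)
3^4 ≡ 9^2 = 81 ≡ 81 (mod 809)
3^8 ≡ 81^2 = 6561 ≡ 89 (mod 809)
3^16 ≡ 89^2 = 7921 ≡ 640 (mod 809)
3^32 ≡ 640^2 = 409600 ≡ 246 (mod 809)
3^64 ≡ 246^2 = 60516 ≡ 650 (mod 809)
101 = 64 + 32 + 4 + 1 in binary powers of 2.
So 3^101 ≡ 650 · 246 · 81 · 3 ≡ 239 (mod 809).
Squaring chain: 239 → 491 → 808; reaches −1, so base 3 does not prove 809 composite.

239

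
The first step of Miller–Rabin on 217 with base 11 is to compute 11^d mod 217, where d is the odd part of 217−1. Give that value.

15

217 − 1 = 216 = 2^3 · 27, so d = 27.
11^1 ≡ 11 (mod 217)
11^2 ≡ 11^2 = 121 ≡ 121 (mod 217)
11^4 ≡ 121^2 = 14641 ≡ 102 (mod 217)
11^8 ≡ 102^2 = 10404 ≡ 205 (mod 217)
11^16 ≡ 205^2 = 42025 ≡ 144 (mod 217)
27 = 16 + 8 + 2 + 1 in binary powers of 2.
So 11^27 ≡ 144 · 205 · 121 · 11 ≡ 15 (mod 217).
Squaring chain: 15 → 8 → 64; never reaches −1, so base 11 is a Miller–Rabin witness that 217 is composite.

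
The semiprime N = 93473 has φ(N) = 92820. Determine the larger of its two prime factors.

443

φ(n) = (p−1)(q−1) = n − (p+q) + 1, so p + q = 93473 − 92820 + 1 = 654.
p and q are the roots of t² − 654t + 93473 = 0.
Discriminant: 654² − 4·93473 = 427716 − 373892 = 53824; √53824 = 232.
q = (654 − 232)/2 = 211, p = (654 + 232)/2 = 443.
Check: 211 · 443 = 93473.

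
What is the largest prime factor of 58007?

71

58007 = 19 · 3053
3053 = 43 · 71
71 is prime.
So 58007 = 19 · 43 · 71; the largest prime factor is 71.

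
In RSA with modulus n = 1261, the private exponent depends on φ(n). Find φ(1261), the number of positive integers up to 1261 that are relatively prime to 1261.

1152

Factor: 1261 = 13 · 97.
φ(1261) = (13−1) · (97−1) = 12 · 96 = 1152.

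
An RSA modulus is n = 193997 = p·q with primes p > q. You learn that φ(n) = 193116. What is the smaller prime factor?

419

φ(n) = (p−1)(q−1) = n − (p+q) + 1, so p + q = 193997 − 193116 + 1 = 882.
p and q are the roots of t² − 882t + 193997 = 0.
Discriminant: 882² − 4·193997 = 777924 − 775988 = 1936; √1936 = 44.
q = (882 − 44)/2 = 419, p = (882 + 44)/2 = 463.
Check: 419 · 463 = 193997.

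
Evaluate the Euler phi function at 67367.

Factor: 67367 = 23 · 29 · 101.
φ(67367) = (23−1) · (29−1) · (101−1) = 22 · 28 · 100 = 61600.

61600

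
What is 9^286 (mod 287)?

163

9^1 ≡ 9 (mod 287)
9^2 ≡ 9^2 = 81 ≡ 81 (mod 287)
9^4 ≡ 81^2 = 6561 ≡ 247 (mod 287)
9^8 ≡ 247^2 = 61009 ≡ 165 (mod 287)
9^16 ≡ 165^2 = 27225 ≡ 247 (mod 287)
9^32 ≡ 247^2 = 61009 ≡ 165 (mod 287)
9^64 ≡ 165^2 = 27225 ≡ 247 (mod 287)
9^128 ≡ 247^2 = 61009 ≡ 165 (mod 287)
9^256 ≡ 165^2 = 27225 ≡ 247 (mod 287)
286 = 256 + 16 + 8 + 4 + 2 in binary powers of 2.
So 9^286 ≡ 247 · 247 · 165 · 247 · 81 ≡ 163 (mod 287).
Since 163 ≠ 1, base 9 is a Fermat witness: 287 is composite.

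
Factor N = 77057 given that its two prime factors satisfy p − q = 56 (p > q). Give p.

307

Since p = q + 56, we have 77057 = q(q + 56), so q² + 56q − 77057 = 0.
Discriminant: 56² + 4·77057 = 3136 + 308228 = 311364; √311364 = 558.
q = (−56 + 558)/2 = 251, and p = q + 56 = 307.
Check: 251 · 307 = 77057.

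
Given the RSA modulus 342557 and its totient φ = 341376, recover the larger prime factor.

φ(n) = (p−1)(q−1) = n − (p+q) + 1, so p + q = 342557 − 341376 + 1 = 1182.
p and q are the roots of t² − 1182t + 342557 = 0.
Discriminant: 1182² − 4·342557 = 1397124 − 1370228 = 26896; √26896 = 164.
q = (1182 − 164)/2 = 509, p = (1182 + 164)/2 = 673.
Check: 509 · 673 = 342557.

673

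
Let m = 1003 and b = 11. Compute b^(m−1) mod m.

661

11^1 ≡ 11 (mod 1003)
11^2 ≡ 11^2 = 121 ≡ 121 (mod 1003)
11^4 ≡ 121^2 = 14641 ≡ 599 (mod 1003)
11^8 ≡ 599^2 = 358801 ≡ 730 (mod 1003)
11^16 ≡ 730^2 = 532900 ≡ 307 (mod 1003)
11^32 ≡ 307^2 = 94249 ≡ 970 (mod 1003)
11^64 ≡ 970^2 = 940900 ≡ 86 (mod 1003)
11^128 ≡ 86^2 = 7396 ≡ 375 (mod 1003)
11^256 ≡ 375^2 = 140625 ≡ 205 (mod 1003)
11^512 ≡ 205^2 = 42025 ≡ 902 (mod 1003)
1002 = 512 + 256 + 128 + 64 + 32 + 8 + 2 in binary powers of 2.
So 11^1002 ≡ 902 · 205 · 375 · 86 · 970 · 730 · 121 ≡ 661 (mod 1003).
Since 661 ≠ 1, base 11 is a Fermat witness: 1003 is composite.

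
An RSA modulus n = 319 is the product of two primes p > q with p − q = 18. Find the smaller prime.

Since p = q + 18, we have 319 = q(q + 18), so q² + 18q − 319 = 0.
Discriminant: 18² + 4·319 = 324 + 1276 = 1600; √1600 = 40.
q = (−18 + 40)/2 = 11, and p = q + 18 = 29.
Check: 11 · 29 = 319.

11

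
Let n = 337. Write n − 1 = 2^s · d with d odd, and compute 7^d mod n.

337 − 1 = 336 = 2^4 · 21, so d = 21.
7^1 ≡ 7 (mod 337)
7^2 ≡ 7^2 = 49 ≡ 49 (mod 337)
7^4 ≡ 49^2 = 2401 ≡ 42 (mod 337)
7^8 ≡ 42^2 = 1764 ≡ 79 (mod 337)
7^16 ≡ 79^2 = 6241 ≡ 175 (mod 337)
21 = 16 + 4 + 1 in binary powers of 2.
So 7^21 ≡ 175 · 42 · 7 ≡ 226 (mod 337).
Squaring chain: 226 → 189 → 336 → 1; reaches −1, so base 7 does not prove 337 composite.

226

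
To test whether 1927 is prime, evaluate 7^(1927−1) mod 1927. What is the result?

758

7^1 ≡ 7 (mod 1927)
7^2 ≡ 7^2 = 49 ≡ 49 (mod 1927)
7^4 ≡ 49^2 = 2401 ≡ 474 (mod 1927)
7^8 ≡ 474^2 = 224676 ≡ 1144 (mod 1927)
7^16 ≡ 1144^2 = 1308736 ≡ 303 (mod 1927)
7^32 ≡ 303^2 = 91809 ≡ 1240 (mod 1927)
7^64 ≡ 1240^2 = 1537600 ≡ 1781 (mod 1927)
7^128 ≡ 1781^2 = 3171961 ≡ 119 (mod 1927)
7^256 ≡ 119^2 = 14161 ≡ 672 (mod 1927)
7^512 ≡ 672^2 = 451584 ≡ 666 (mod 1927)
7^1024 ≡ 666^2 = 443556 ≡ 346 (mod 1927)
1926 = 1024 + 512 + 256 + 128 + 4 + 2 in binary powers of 2.
So 7^1926 ≡ 346 · 666 · 672 · 119 · 474 · 49 ≡ 758 (mod 1927).
Since 758 ≠ 1, base 7 is a Fermat witness: 1927 is composite.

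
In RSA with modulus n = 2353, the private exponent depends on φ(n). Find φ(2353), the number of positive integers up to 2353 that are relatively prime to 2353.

2160

Factor: 2353 = 13 · 181.
φ(2353) = (13−1) · (181−1) = 12 · 180 = 2160.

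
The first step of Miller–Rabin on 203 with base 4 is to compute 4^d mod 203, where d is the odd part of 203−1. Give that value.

203 − 1 = 202 = 2^1 · 101, so d = 101.
4^1 ≡ 4 (mod 203)
4^2 ≡ 4^2 = 16 ≡ 16 (mod 203)
4^4 ≡ 16^2 = 256 ≡ 53 (mod 203)
4^8 ≡ 53^2 = 2809 ≡ 170 (mod 203)
4^16 ≡ 170^2 = 28900 ≡ 74 (mod 203)
4^32 ≡ 74^2 = 5476 ≡ 198 (mod 203)
4^64 ≡ 198^2 = 39204 ≡ 25 (mod 203)
101 = 64 + 32 + 4 + 1 in binary powers of 2.
So 4^101 ≡ 25 · 198 · 53 · 4 ≡ 93 (mod 203).
Squaring chain: 93; never reaches −1, so base 4 is a Miller–Rabin witness that 203 is composite.

93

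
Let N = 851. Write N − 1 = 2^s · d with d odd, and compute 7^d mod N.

419

851 − 1 = 850 = 2^1 · 425, so d = 425.
7^1 ≡ 7 (mod 851)
7^2 ≡ 7^2 = 49 ≡ 49 (mod 851)
7^4 ≡ 49^2 = 2401 ≡ 699 (mod 851)
7^8 ≡ 699^2 = 488601 ≡ 127 (mod 851)
7^16 ≡ 127^2 = 16129 ≡ 811 (mod 851)
7^32 ≡ 811^2 = 657721 ≡ 749 (mod 851)
7^64 ≡ 749^2 = 561001 ≡ 192 (mod 851)
7^128 ≡ 192^2 = 36864 ≡ 271 (mod 851)
7^256 ≡ 271^2 = 73441 ≡ 255 (mod 851)
425 = 256 + 128 + 32 + 8 + 1 in binary powers of 2.
So 7^425 ≡ 255 · 271 · 749 · 127 · 7 ≡ 419 (mod 851).
Squaring chain: 419; never reaches −1, so base 7 is a Miller–Rabin witness that 851 is composite.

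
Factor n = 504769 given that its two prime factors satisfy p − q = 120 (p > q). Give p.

773

Since p = q + 120, we have 504769 = q(q + 120), so q² + 120q − 504769 = 0.
Discriminant: 120² + 4·504769 = 14400 + 2019076 = 2033476; √2033476 = 1426.
q = (−120 + 1426)/2 = 653, and p = q + 120 = 773.
Check: 653 · 773 = 504769.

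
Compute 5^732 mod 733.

5^1 ≡ 5 (mod 733)
5^2 ≡ 5^2 = 25 ≡ 25 (mod 733)
5^4 ≡ 25^2 = 625 ≡ 625 (mod 733)
5^8 ≡ 625^2 = 390625 ≡ 669 (mod 733)
5^16 ≡ 669^2 = 447561 ≡ 431 (mod 733)
5^32 ≡ 431^2 = 185761 ≡ 312 (mod 733)
5^64 ≡ 312^2 = 97344 ≡ 588 (mod 733)
5^128 ≡ 588^2 = 345744 ≡ 501 (mod 733)
5^256 ≡ 501^2 = 251001 ≡ 315 (mod 733)
5^512 ≡ 315^2 = 99225 ≡ 270 (mod 733)
732 = 512 + 128 + 64 + 16 + 8 + 4 in binary powers of 2.
So 5^732 ≡ 270 · 501 · 588 · 431 · 669 · 625 ≡ 1 (mod 733).
Since the result is 1, base 5 gives no evidence that 733 is composite.

1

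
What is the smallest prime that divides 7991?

7991 is odd.
Digit sum 26, not divisible by 3.
Ends in 1: not divisible by 5.
7: 7991 = 7·1141 + 4
11: 7991 = 11·726 + 5
13: 7991 = 13·614 + 9
17: 7991 = 17·470 + 1
19: 7991 = 19·420 + 11
23: 7991 = 23·347 + 10
29: 7991 = 29·275 + 16
31: 7991 = 31·257 + 24
37: 7991 = 37·215 + 36
41: 7991 = 41·194 + 37
43: 7991 = 43·185 + 36
47: 7991 = 47·170 + 1
53: 7991 = 53·150 + 41
59: 7991 = 59·135 + 26
61: 7991 = 61·131

61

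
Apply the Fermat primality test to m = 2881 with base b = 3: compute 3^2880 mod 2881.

3^1 ≡ 3 (mod 2881)
3^2 ≡ 3^2 = 9 ≡ 9 (mod 2881)
3^4 ≡ 9^2 = 81 ≡ 81 (mod 2881)
3^8 ≡ 81^2 = 6561 ≡ 799 (mod 2881)
3^16 ≡ 799^2 = 638401 ≡ 1700 (mod 2881)
3^32 ≡ 1700^2 = 2890000 ≡ 357 (mod 2881)
3^64 ≡ 357^2 = 127449 ≡ 685 (mod 2881)
3^128 ≡ 685^2 = 469225 ≡ 2503 (mod 2881)
3^256 ≡ 2503^2 = 6265009 ≡ 1715 (mod 2881)
3^512 ≡ 1715^2 = 2941225 ≡ 2605 (mod 2881)
3^1024 ≡ 2605^2 = 6786025 ≡ 1270 (mod 2881)
3^2048 ≡ 1270^2 = 1612900 ≡ 2421 (mod 2881)
2880 = 2048 + 512 + 256 + 64 in binary powers of 2.
So 3^2880 ≡ 2421 · 2605 · 1715 · 685 ≡ 618 (mod 2881).
Since 618 ≠ 1, base 3 is a Fermat witness: 2881 is composite.

618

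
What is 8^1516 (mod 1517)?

174

8^1 ≡ 8 (mod 1517)
8^2 ≡ 8^2 = 64 ≡ 64 (mod 1517)
8^4 ≡ 64^2 = 4096 ≡ 1062 (mod 1517)
8^8 ≡ 1062^2 = 1127844 ≡ 713 (mod 1517)
8^16 ≡ 713^2 = 508369 ≡ 174 (mod 1517)
8^32 ≡ 174^2 = 30276 ≡ 1453 (mod 1517)
8^64 ≡ 1453^2 = 2111209 ≡ 1062 (mod 1517)
8^128 ≡ 1062^2 = 1127844 ≡ 713 (mod 1517)
8^256 ≡ 713^2 = 508369 ≡ 174 (mod 1517)
8^512 ≡ 174^2 = 30276 ≡ 1453 (mod 1517)
8^1024 ≡ 1453^2 = 2111209 ≡ 1062 (mod 1517)
1516 = 1024 + 256 + 128 + 64 + 32 + 8 + 4 in binary powers of 2.
So 8^1516 ≡ 1062 · 174 · 713 · 1062 · 1453 · 713 · 1062 ≡ 174 (mod 1517).
Since 174 ≠ 1, base 8 is a Fermat witness: 1517 is composite.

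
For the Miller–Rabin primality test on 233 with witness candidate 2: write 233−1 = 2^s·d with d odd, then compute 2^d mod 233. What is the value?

1

233 − 1 = 232 = 2^3 · 29, so d = 29.
2^1 ≡ 2 (mod 233)
2^2 ≡ 2^2 = 4 ≡ 4 (mod 233)
2^4 ≡ 4^2 = 16 ≡ 16 (mod 233)
2^8 ≡ 16^2 = 256 ≡ 23 (mod 233)
2^16 ≡ 23^2 = 529 ≡ 63 (mod 233)
29 = 16 + 8 + 4 + 1 in binary powers of 2.
So 2^29 ≡ 63 · 23 · 16 · 2 ≡ 1 (mod 233).
Since 2^d ≡ 1 (mod 233), base 2 does not prove 233 composite.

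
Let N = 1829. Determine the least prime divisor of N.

31

1829 is odd.
Digit sum 20, not divisible by 3.
Ends in 9: not divisible by 5.
7: 1829 = 7·261 + 2
11: 1829 = 11·166 + 3
13: 1829 = 13·140 + 9
17: 1829 = 17·107 + 10
19: 1829 = 19·96 + 5
23: 1829 = 23·79 + 12
29: 1829 = 29·63 + 2
31: 1829 = 31·59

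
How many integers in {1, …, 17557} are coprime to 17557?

Factor: 17557 = 97 · 181.
φ(17557) = (97−1) · (181−1) = 96 · 180 = 17280.

17280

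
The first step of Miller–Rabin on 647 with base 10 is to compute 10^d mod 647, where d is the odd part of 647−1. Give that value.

646

647 − 1 = 646 = 2^1 · 323, so d = 323.
10^1 ≡ 10 (mod 647)
10^2 ≡ 10^2 = 100 ≡ 100 (mod 647)
10^4 ≡ 100^2 = 10000 ≡ 295 (mod 647)
10^8 ≡ 295^2 = 87025 ≡ 327 (mod 647)
10^16 ≡ 327^2 = 106929 ≡ 174 (mod 647)
10^32 ≡ 174^2 = 30276 ≡ 514 (mod 647)
10^64 ≡ 514^2 = 264196 ≡ 220 (mod 647)
10^128 ≡ 220^2 = 48400 ≡ 522 (mod 647)
10^256 ≡ 522^2 = 272484 ≡ 97 (mod 647)
323 = 256 + 64 + 2 + 1 in binary powers of 2.
So 10^323 ≡ 97 · 220 · 100 · 10 ≡ 646 (mod 647).
Since 10^d ≡ 646 (mod 647), base 10 does not prove 647 composite.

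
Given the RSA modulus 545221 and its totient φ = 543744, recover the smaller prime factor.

φ(n) = (p−1)(q−1) = n − (p+q) + 1, so p + q = 545221 − 543744 + 1 = 1478.
p and q are the roots of t² − 1478t + 545221 = 0.
Discriminant: 1478² − 4·545221 = 2184484 − 2180884 = 3600; √3600 = 60.
q = (1478 − 60)/2 = 709, p = (1478 + 60)/2 = 769.
Check: 709 · 769 = 545221.

709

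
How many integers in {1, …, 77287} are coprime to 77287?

Factor: 77287 = 7 · 61 · 181.
φ(77287) = (7−1) · (61−1) · (181−1) = 6 · 60 · 180 = 64800.

64800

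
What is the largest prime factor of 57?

57 = 3 · 19
19 is prime.
So 57 = 3 · 19; the largest prime factor is 19.

19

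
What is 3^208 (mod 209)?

16

3^1 ≡ 3 (mod 209)
3^2 ≡ 3^2 = 9 ≡ 9 (mod 209)
3^4 ≡ 9^2 = 81 ≡ 81 (mod 209)
3^8 ≡ 81^2 = 6561 ≡ 82 (mod 209)
3^16 ≡ 82^2 = 6724 ≡ 36 (mod 209)
3^32 ≡ 36^2 = 1296 ≡ 42 (mod 209)
3^64 ≡ 42^2 = 1764 ≡ 92 (mod 209)
3^128 ≡ 92^2 = 8464 ≡ 104 (mod 209)
208 = 128 + 64 + 16 in binary powers of 2.
So 3^208 ≡ 104 · 92 · 36 ≡ 16 (mod 209).
Since 16 ≠ 1, base 3 is a Fermat witness: 209 is composite.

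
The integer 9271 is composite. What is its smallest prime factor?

9271 is odd.
Digit sum 19, not divisible by 3.
Ends in 1: not divisible by 5.
7: 9271 = 7·1324 + 3
11: 9271 = 11·842 + 9
13: 9271 = 13·713 + 2
17: 9271 = 17·545 + 6
19: 9271 = 19·487 + 18
23: 9271 = 23·403 + 2
29: 9271 = 29·319 + 20
31: 9271 = 31·299 + 2
37: 9271 = 37·250 + 21
41: 9271 = 41·226 + 5
43: 9271 = 43·215 + 26
47: 9271 = 47·197 + 12
53: 9271 = 53·174 + 49
59: 9271 = 59·157 + 8
61: 9271 = 61·151 + 60
67: 9271 = 67·138 + 25
71: 9271 = 71·130 + 41
73: 9271 = 73·127

73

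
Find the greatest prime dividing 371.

53

371 = 7 · 53
53 is prime.
So 371 = 7 · 53; the largest prime factor is 53.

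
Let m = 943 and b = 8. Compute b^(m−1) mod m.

8^1 ≡ 8 (mod 943)
8^2 ≡ 8^2 = 64 ≡ 64 (mod 943)
8^4 ≡ 64^2 = 4096 ≡ 324 (mod 943)
8^8 ≡ 324^2 = 104976 ≡ 303 (mod 943)
8^16 ≡ 303^2 = 91809 ≡ 338 (mod 943)
8^32 ≡ 338^2 = 114244 ≡ 141 (mod 943)
8^64 ≡ 141^2 = 19881 ≡ 78 (mod 943)
8^128 ≡ 78^2 = 6084 ≡ 426 (mod 943)
8^256 ≡ 426^2 = 181476 ≡ 420 (mod 943)
8^512 ≡ 420^2 = 176400 ≡ 59 (mod 943)
942 = 512 + 256 + 128 + 32 + 8 + 4 + 2 in binary powers of 2.
So 8^942 ≡ 59 · 420 · 426 · 141 · 303 · 324 · 64 ≡ 679 (mod 943).
Since 679 ≠ 1, base 8 is a Fermat witness: 943 is composite.

679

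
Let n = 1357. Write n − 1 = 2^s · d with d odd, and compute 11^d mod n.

1357 − 1 = 1356 = 2^2 · 339, so d = 339.
11^1 ≡ 11 (mod 1357)
11^2 ≡ 11^2 = 121 ≡ 121 (mod 1357)
11^4 ≡ 121^2 = 14641 ≡ 1071 (mod 1357)
11^8 ≡ 1071^2 = 1147041 ≡ 376 (mod 1357)
11^16 ≡ 376^2 = 141376 ≡ 248 (mod 1357)
11^32 ≡ 248^2 = 61504 ≡ 439 (mod 1357)
11^64 ≡ 439^2 = 192721 ≡ 27 (mod 1357)
11^128 ≡ 27^2 = 729 ≡ 729 (mod 1357)
11^256 ≡ 729^2 = 531441 ≡ 854 (mod 1357)
339 = 256 + 64 + 16 + 2 + 1 in binary powers of 2.
So 11^339 ≡ 854 · 27 · 248 · 121 · 11 ≡ 364 (mod 1357).
Squaring chain: 364 → 867; never reaches −1, so base 11 is a Miller–Rabin witness that 1357 is composite.

364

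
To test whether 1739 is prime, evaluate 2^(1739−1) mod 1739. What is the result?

1283

2^1 ≡ 2 (mod 1739)
2^2 ≡ 2^2 = 4 ≡ 4 (mod 1739)
2^4 ≡ 4^2 = 16 ≡ 16 (mod 1739)
2^8 ≡ 16^2 = 256 ≡ 256 (mod 1739)
2^16 ≡ 256^2 = 65536 ≡ 1193 (mod 1739)
2^32 ≡ 1193^2 = 1423249 ≡ 747 (mod 1739)
2^64 ≡ 747^2 = 558009 ≡ 1529 (mod 1739)
2^128 ≡ 1529^2 = 2337841 ≡ 625 (mod 1739)
2^256 ≡ 625^2 = 390625 ≡ 1089 (mod 1739)
2^512 ≡ 1089^2 = 1185921 ≡ 1662 (mod 1739)
2^1024 ≡ 1662^2 = 2762244 ≡ 712 (mod 1739)
1738 = 1024 + 512 + 128 + 64 + 8 + 2 in binary powers of 2.
So 2^1738 ≡ 712 · 1662 · 625 · 1529 · 256 · 4 ≡ 1283 (mod 1739).
Since 1283 ≠ 1, base 2 is a Fermat witness: 1739 is composite.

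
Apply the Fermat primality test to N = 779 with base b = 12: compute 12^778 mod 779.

12^1 ≡ 12 (mod 779)
12^2 ≡ 12^2 = 144 ≡ 144 (mod 779)
12^4 ≡ 144^2 = 20736 ≡ 482 (mod 779)
12^8 ≡ 482^2 = 232324 ≡ 182 (mod 779)
12^16 ≡ 182^2 = 33124 ≡ 406 (mod 779)
12^32 ≡ 406^2 = 164836 ≡ 467 (mod 779)
12^64 ≡ 467^2 = 218089 ≡ 748 (mod 779)
12^128 ≡ 748^2 = 559504 ≡ 182 (mod 779)
12^256 ≡ 182^2 = 33124 ≡ 406 (mod 779)
12^512 ≡ 406^2 = 164836 ≡ 467 (mod 779)
778 = 512 + 256 + 8 + 2 in binary powers of 2.
So 12^778 ≡ 467 · 406 · 182 · 144 ≡ 121 (mod 779).
Since 121 ≠ 1, base 12 is a Fermat witness: 779 is composite.

121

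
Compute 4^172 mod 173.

1

4^1 ≡ 4 (mod 173)
4^2 ≡ 4^2 = 16 ≡ 16 (mod 173)
4^4 ≡ 16^2 = 256 ≡ 83 (mod 173)
4^8 ≡ 83^2 = 6889 ≡ 142 (mod 173)
4^16 ≡ 142^2 = 20164 ≡ 96 (mod 173)
4^32 ≡ 96^2 = 9216 ≡ 47 (mod 173)
4^64 ≡ 47^2 = 2209 ≡ 133 (mod 173)
4^128 ≡ 133^2 = 17689 ≡ 43 (mod 173)
172 = 128 + 32 + 8 + 4 in binary powers of 2.
So 4^172 ≡ 43 · 47 · 142 · 83 ≡ 1 (mod 173).
Since the result is 1, base 4 gives no evidence that 173 is composite.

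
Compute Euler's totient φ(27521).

24192

Factor: 27521 = 13 · 29 · 73.
φ(27521) = (13−1) · (29−1) · (73−1) = 12 · 28 · 72 = 24192.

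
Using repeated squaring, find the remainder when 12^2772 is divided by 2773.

12^1 ≡ 12 (mod 2773)
12^2 ≡ 12^2 = 144 ≡ 144 (mod 2773)
12^4 ≡ 144^2 = 20736 ≡ 1325 (mod 2773)
12^8 ≡ 1325^2 = 1755625 ≡ 316 (mod 2773)
12^16 ≡ 316^2 = 99856 ≡ 28 (mod 2773)
12^32 ≡ 28^2 = 784 ≡ 784 (mod 2773)
12^64 ≡ 784^2 = 614656 ≡ 1823 (mod 2773)
12^128 ≡ 1823^2 = 3323329 ≡ 1275 (mod 2773)
12^256 ≡ 1275^2 = 1625625 ≡ 647 (mod 2773)
12^512 ≡ 647^2 = 418609 ≡ 2659 (mod 2773)
12^1024 ≡ 2659^2 = 7070281 ≡ 1904 (mod 2773)
12^2048 ≡ 1904^2 = 3625216 ≡ 905 (mod 2773)
2772 = 2048 + 512 + 128 + 64 + 16 + 4 in binary powers of 2.
So 12^2772 ≡ 905 · 2659 · 1275 · 1823 · 28 · 1325 ≡ 1575 (mod 2773).
Since 1575 ≠ 1, base 12 is a Fermat witness: 2773 is composite.

1575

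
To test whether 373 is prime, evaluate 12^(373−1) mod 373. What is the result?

1

12^1 ≡ 12 (mod 373)
12^2 ≡ 12^2 = 144 ≡ 144 (mod 373)
12^4 ≡ 144^2 = 20736 ≡ 221 (mod 373)
12^8 ≡ 221^2 = 48841 ≡ 351 (mod 373)
12^16 ≡ 351^2 = 123201 ≡ 111 (mod 373)
12^32 ≡ 111^2 = 12321 ≡ 12 (mod 373)
12^64 ≡ 12^2 = 144 ≡ 144 (mod 373)
12^128 ≡ 144^2 = 20736 ≡ 221 (mod 373)
12^256 ≡ 221^2 = 48841 ≡ 351 (mod 373)
372 = 256 + 64 + 32 + 16 + 4 in binary powers of 2.
So 12^372 ≡ 351 · 144 · 12 · 111 · 221 ≡ 1 (mod 373).
Since the result is 1, base 12 gives no evidence that 373 is composite.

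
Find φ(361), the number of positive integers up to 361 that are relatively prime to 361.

342

Factor: 361 = 19^2.
φ(361) = 19^1·(19−1) = 342.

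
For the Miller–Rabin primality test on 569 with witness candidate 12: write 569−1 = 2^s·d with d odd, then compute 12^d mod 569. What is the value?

569 − 1 = 568 = 2^3 · 71, so d = 71.
12^1 ≡ 12 (mod 569)
12^2 ≡ 12^2 = 144 ≡ 144 (mod 569)
12^4 ≡ 144^2 = 20736 ≡ 252 (mod 569)
12^8 ≡ 252^2 = 63504 ≡ 345 (mod 569)
12^16 ≡ 345^2 = 119025 ≡ 104 (mod 569)
12^32 ≡ 104^2 = 10816 ≡ 5 (mod 569)
12^64 ≡ 5^2 = 25 ≡ 25 (mod 569)
71 = 64 + 4 + 2 + 1 in binary powers of 2.
So 12^71 ≡ 25 · 252 · 144 · 12 ≡ 292 (mod 569).
Squaring chain: 292 → 483 → 568; reaches −1, so base 12 does not prove 569 composite.

292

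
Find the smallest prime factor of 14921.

14921 is odd.
Digit sum 17, not divisible by 3.
Ends in 1: not divisible by 5.
7: 14921 = 7·2131 + 4
11: 14921 = 11·1356 + 5
13: 14921 = 13·1147 + 10
17: 14921 = 17·877 + 12
19: 14921 = 19·785 + 6
23: 14921 = 23·648 + 17
29: 14921 = 29·514 + 15
31: 14921 = 31·481 + 10
37: 14921 = 37·403 + 10
41: 14921 = 41·363 + 38
43: 14921 = 43·347

43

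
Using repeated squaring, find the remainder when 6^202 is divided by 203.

6^1 ≡ 6 (mod 203)
6^2 ≡ 6^2 = 36 ≡ 36 (mod 203)
6^4 ≡ 36^2 = 1296 ≡ 78 (mod 203)
6^8 ≡ 78^2 = 6084 ≡ 197 (mod 203)
6^16 ≡ 197^2 = 38809 ≡ 36 (mod 203)
6^32 ≡ 36^2 = 1296 ≡ 78 (mod 203)
6^64 ≡ 78^2 = 6084 ≡ 197 (mod 203)
6^128 ≡ 197^2 = 38809 ≡ 36 (mod 203)
202 = 128 + 64 + 8 + 2 in binary powers of 2.
So 6^202 ≡ 36 · 197 · 197 · 36 ≡ 169 (mod 203).
Since 169 ≠ 1, base 6 is a Fermat witness: 203 is composite.

169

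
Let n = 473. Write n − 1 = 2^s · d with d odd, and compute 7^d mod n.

338

473 − 1 = 472 = 2^3 · 59, so d = 59.
7^1 ≡ 7 (mod 473)
7^2 ≡ 7^2 = 49 ≡ 49 (mod 473)
7^4 ≡ 49^2 = 2401 ≡ 36 (mod 473)
7^8 ≡ 36^2 = 1296 ≡ 350 (mod 473)
7^16 ≡ 350^2 = 122500 ≡ 466 (mod 473)
7^32 ≡ 466^2 = 217156 ≡ 49 (mod 473)
59 = 32 + 16 + 8 + 2 + 1 in binary powers of 2.
So 7^59 ≡ 49 · 466 · 350 · 49 · 7 ≡ 338 (mod 473).
Squaring chain: 338 → 251 → 92; never reaches −1, so base 7 is a Miller–Rabin witness that 473 is composite.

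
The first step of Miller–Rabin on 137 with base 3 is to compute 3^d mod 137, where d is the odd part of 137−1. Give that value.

127

137 − 1 = 136 = 2^3 · 17, so d = 17.
3^1 ≡ 3 (mod 137)
3^2 ≡ 3^2 = 9 ≡ 9 (mod 137)
3^4 ≡ 9^2 = 81 ≡ 81 (mod 137)
3^8 ≡ 81^2 = 6561 ≡ 122 (mod 137)
3^16 ≡ 122^2 = 14884 ≡ 88 (mod 137)
17 = 16 + 1 in binary powers of 2.
So 3^17 ≡ 88 · 3 ≡ 127 (mod 137).
Squaring chain: 127 → 100 → 136; reaches −1, so base 3 does not prove 137 composite.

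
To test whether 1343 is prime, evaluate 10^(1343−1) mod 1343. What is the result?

1079

10^1 ≡ 10 (mod 1343)
10^2 ≡ 10^2 = 100 ≡ 100 (mod 1343)
10^4 ≡ 100^2 = 10000 ≡ 599 (mod 1343)
10^8 ≡ 599^2 = 358801 ≡ 220 (mod 1343)
10^16 ≡ 220^2 = 48400 ≡ 52 (mod 1343)
10^32 ≡ 52^2 = 2704 ≡ 18 (mod 1343)
10^64 ≡ 18^2 = 324 ≡ 324 (mod 1343)
10^128 ≡ 324^2 = 104976 ≡ 222 (mod 1343)
10^256 ≡ 222^2 = 49284 ≡ 936 (mod 1343)
10^512 ≡ 936^2 = 876096 ≡ 460 (mod 1343)
10^1024 ≡ 460^2 = 211600 ≡ 749 (mod 1343)
1342 = 1024 + 256 + 32 + 16 + 8 + 4 + 2 in binary powers of 2.
So 10^1342 ≡ 749 · 936 · 18 · 52 · 220 · 599 · 100 ≡ 1079 (mod 1343).
Since 1079 ≠ 1, base 10 is a Fermat witness: 1343 is composite.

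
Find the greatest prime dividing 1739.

1739 = 37 · 47
47 is prime.
So 1739 = 37 · 47; the largest prime factor is 47.

47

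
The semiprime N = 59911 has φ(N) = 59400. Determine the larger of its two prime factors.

φ(n) = (p−1)(q−1) = n − (p+q) + 1, so p + q = 59911 − 59400 + 1 = 512.
p and q are the roots of t² − 512t + 59911 = 0.
Discriminant: 512² − 4·59911 = 262144 − 239644 = 22500; √22500 = 150.
q = (512 − 150)/2 = 181, p = (512 + 150)/2 = 331.
Check: 181 · 331 = 59911.

331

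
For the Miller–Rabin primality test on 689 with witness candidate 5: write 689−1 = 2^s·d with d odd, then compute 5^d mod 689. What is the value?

689 − 1 = 688 = 2^4 · 43, so d = 43.
5^1 ≡ 5 (mod 689)
5^2 ≡ 5^2 = 25 ≡ 25 (mod 689)
5^4 ≡ 25^2 = 625 ≡ 625 (mod 689)
5^8 ≡ 625^2 = 390625 ≡ 651 (mod 689)
5^16 ≡ 651^2 = 423801 ≡ 66 (mod 689)
5^32 ≡ 66^2 = 4356 ≡ 222 (mod 689)
43 = 32 + 8 + 2 + 1 in binary powers of 2.
So 5^43 ≡ 222 · 651 · 25 · 5 ≡ 359 (mod 689).
Squaring chain: 359 → 38 → 66 → 222; never reaches −1, so base 5 is a Miller–Rabin witness that 689 is composite.

359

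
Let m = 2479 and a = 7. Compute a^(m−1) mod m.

528

7^1 ≡ 7 (mod 2479)
7^2 ≡ 7^2 = 49 ≡ 49 (mod 2479)
7^4 ≡ 49^2 = 2401 ≡ 2401 (mod 2479)
7^8 ≡ 2401^2 = 5764801 ≡ 1126 (mod 2479)
7^16 ≡ 1126^2 = 1267876 ≡ 1107 (mod 2479)
7^32 ≡ 1107^2 = 1225449 ≡ 823 (mod 2479)
7^64 ≡ 823^2 = 677329 ≡ 562 (mod 2479)
7^128 ≡ 562^2 = 315844 ≡ 1011 (mod 2479)
7^256 ≡ 1011^2 = 1022121 ≡ 773 (mod 2479)
7^512 ≡ 773^2 = 597529 ≡ 90 (mod 2479)
7^1024 ≡ 90^2 = 8100 ≡ 663 (mod 2479)
7^2048 ≡ 663^2 = 439569 ≡ 786 (mod 2479)
2478 = 2048 + 256 + 128 + 32 + 8 + 4 + 2 in binary powers of 2.
So 7^2478 ≡ 786 · 773 · 1011 · 823 · 1126 · 2401 · 49 ≡ 528 (mod 2479).
Since 528 ≠ 1, base 7 is a Fermat witness: 2479 is composite.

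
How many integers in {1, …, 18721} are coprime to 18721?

Factor: 18721 = 97 · 193.
φ(18721) = (97−1) · (193−1) = 96 · 192 = 18432.

18432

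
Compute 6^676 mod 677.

6^1 ≡ 6 (mod 677)
6^2 ≡ 6^2 = 36 ≡ 36 (mod 677)
6^4 ≡ 36^2 = 1296 ≡ 619 (mod 677)
6^8 ≡ 619^2 = 383161 ≡ 656 (mod 677)
6^16 ≡ 656^2 = 430336 ≡ 441 (mod 677)
6^32 ≡ 441^2 = 194481 ≡ 182 (mod 677)
6^64 ≡ 182^2 = 33124 ≡ 628 (mod 677)
6^128 ≡ 628^2 = 394384 ≡ 370 (mod 677)
6^256 ≡ 370^2 = 136900 ≡ 146 (mod 677)
6^512 ≡ 146^2 = 21316 ≡ 329 (mod 677)
676 = 512 + 128 + 32 + 4 in binary powers of 2.
So 6^676 ≡ 329 · 370 · 182 · 619 ≡ 1 (mod 677).
Since the result is 1, base 6 gives no evidence that 677 is composite.

1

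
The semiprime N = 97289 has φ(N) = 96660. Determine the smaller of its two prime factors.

φ(n) = (p−1)(q−1) = n − (p+q) + 1, so p + q = 97289 − 96660 + 1 = 630.
p and q are the roots of t² − 630t + 97289 = 0.
Discriminant: 630² − 4·97289 = 396900 − 389156 = 7744; √7744 = 88.
q = (630 − 88)/2 = 271, p = (630 + 88)/2 = 359.
Check: 271 · 359 = 97289.

271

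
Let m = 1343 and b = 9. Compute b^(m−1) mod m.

888

9^1 ≡ 9 (mod 1343)
9^2 ≡ 9^2 = 81 ≡ 81 (mod 1343)
9^4 ≡ 81^2 = 6561 ≡ 1189 (mod 1343)
9^8 ≡ 1189^2 = 1413721 ≡ 885 (mod 1343)
9^16 ≡ 885^2 = 783225 ≡ 256 (mod 1343)
9^32 ≡ 256^2 = 65536 ≡ 1072 (mod 1343)
9^64 ≡ 1072^2 = 1149184 ≡ 919 (mod 1343)
9^128 ≡ 919^2 = 844561 ≡ 1157 (mod 1343)
9^256 ≡ 1157^2 = 1338649 ≡ 1021 (mod 1343)
9^512 ≡ 1021^2 = 1042441 ≡ 273 (mod 1343)
9^1024 ≡ 273^2 = 74529 ≡ 664 (mod 1343)
1342 = 1024 + 256 + 32 + 16 + 8 + 4 + 2 in binary powers of 2.
So 9^1342 ≡ 664 · 1021 · 1072 · 256 · 885 · 1189 · 81 ≡ 888 (mod 1343).
Since 888 ≠ 1, base 9 is a Fermat witness: 1343 is composite.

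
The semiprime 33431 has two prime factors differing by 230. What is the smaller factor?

101

Since p = q + 230, we have 33431 = q(q + 230), so q² + 230q − 33431 = 0.
Discriminant: 230² + 4·33431 = 52900 + 133724 = 186624; √186624 = 432.
q = (−230 + 432)/2 = 101, and p = q + 230 = 331.
Check: 101 · 331 = 33431.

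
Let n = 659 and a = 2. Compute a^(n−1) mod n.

1

2^1 ≡ 2 (mod 659)
2^2 ≡ 2^2 = 4 ≡ 4 (mod 659)
2^4 ≡ 4^2 = 16 ≡ 16 (mod 659)
2^8 ≡ 16^2 = 256 ≡ 256 (mod 659)
2^16 ≡ 256^2 = 65536 ≡ 295 (mod 659)
2^32 ≡ 295^2 = 87025 ≡ 37 (mod 659)
2^64 ≡ 37^2 = 1369 ≡ 51 (mod 659)
2^128 ≡ 51^2 = 2601 ≡ 624 (mod 659)
2^256 ≡ 624^2 = 389376 ≡ 566 (mod 659)
2^512 ≡ 566^2 = 320356 ≡ 82 (mod 659)
658 = 512 + 128 + 16 + 2 in binary powers of 2.
So 2^658 ≡ 82 · 624 · 295 · 4 ≡ 1 (mod 659).
Since the result is 1, base 2 gives no evidence that 659 is composite.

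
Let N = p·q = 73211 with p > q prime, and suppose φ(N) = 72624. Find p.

409

φ(n) = (p−1)(q−1) = n − (p+q) + 1, so p + q = 73211 − 72624 + 1 = 588.
p and q are the roots of t² − 588t + 73211 = 0.
Discriminant: 588² − 4·73211 = 345744 − 292844 = 52900; √52900 = 230.
q = (588 − 230)/2 = 179, p = (588 + 230)/2 = 409.
Check: 179 · 409 = 73211.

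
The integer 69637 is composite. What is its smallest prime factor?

69637 is odd.
Digit sum 31, not divisible by 3.
Ends in 7: not divisible by 5.
7: 69637 = 7·9948 + 1
11: 69637 = 11·6330 + 7
13: 69637 = 13·5356 + 9
17: 69637 = 17·4096 + 5
19: 69637 = 19·3665 + 2
23: 69637 = 23·3027 + 16
29: 69637 = 29·2401 + 8
31: 69637 = 31·2246 + 11
37: 69637 = 37·1882 + 3
41: 69637 = 41·1698 + 19
43: 69637 = 43·1619 + 20
47: 69637 = 47·1481 + 30
53: 69637 = 53·1313 + 48
59: 69637 = 59·1180 + 17
61: 69637 = 61·1141 + 36
67: 69637 = 67·1039 + 24
71: 69637 = 71·980 + 57
73: 69637 = 73·953 + 68
79: 69637 = 79·881 + 38
83: 69637 = 83·839

83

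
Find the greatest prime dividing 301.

43

301 = 7 · 43
43 is prime.
So 301 = 7 · 43; the largest prime factor is 43.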